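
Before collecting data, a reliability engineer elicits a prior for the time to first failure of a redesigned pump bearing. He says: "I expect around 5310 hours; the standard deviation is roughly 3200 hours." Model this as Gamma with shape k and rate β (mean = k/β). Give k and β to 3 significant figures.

k ≈ 2.75, β ≈ 0.000519

For Gamma(k, rate β): mean = k/β, variance = k/β², so CV = 1/√k.
CV = SD/mean = 3200/5310 = 0.6026, hence k = 1/CV² = 2.75.
Then β = k/mean = 2.75/5310 = 0.000519.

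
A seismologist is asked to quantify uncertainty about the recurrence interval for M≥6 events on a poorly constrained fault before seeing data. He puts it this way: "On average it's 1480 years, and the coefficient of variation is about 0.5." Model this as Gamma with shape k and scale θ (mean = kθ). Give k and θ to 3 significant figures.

For Gamma(k, scale θ): mean = kθ, variance = kθ², so CV = 1/√k.
CV = 0.5, hence k = 1/CV² = 4.
Then θ = mean/k = 1480/4 = 370.

k ≈ 4, θ ≈ 370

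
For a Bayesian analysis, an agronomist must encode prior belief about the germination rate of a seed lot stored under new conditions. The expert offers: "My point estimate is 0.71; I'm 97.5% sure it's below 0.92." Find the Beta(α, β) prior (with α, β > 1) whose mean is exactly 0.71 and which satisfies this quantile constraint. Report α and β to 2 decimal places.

α ≈ 8.23, β ≈ 3.36

With mean 0.71 fixed, write α = 0.71s, β = 0.29s where s = α+β.
Need P(θ < 0.92) = 0.975 under Beta(0.71s, 0.29s). Normal approximation: (q−m)/√(m(1−m)/s) ≈ z_{0.975} = 1.96, so s ≈ 0.71·0.29·(1.96)²/(0.92−0.71)² = 17.9.
At s = 17.9: P(θ<0.92) ≈ 0.994. Adjusting to match 0.975 gives s ≈ 11.59.
So α = 0.71·11.59 ≈ 8.23, β = 0.29·11.59 ≈ 3.36.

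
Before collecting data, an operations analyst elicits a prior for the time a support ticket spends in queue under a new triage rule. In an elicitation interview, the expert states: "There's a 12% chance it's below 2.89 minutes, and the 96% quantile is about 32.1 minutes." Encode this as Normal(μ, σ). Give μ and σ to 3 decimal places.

For Normal(μ,σ), the p-quantile is μ + z_p·σ. Here z_{0.12} = -1.175, z_{0.96} = 1.751.
So 2.89 = μ − 1.175σ and 32.1 = μ + 1.751σ.
Subtracting: σ = (32.1 − 2.89)/(1.751 − (-1.175)) = 9.984.
Then μ = 2.89 − (-1.175)·9.984 = 14.621.

μ = 14.621, σ = 9.984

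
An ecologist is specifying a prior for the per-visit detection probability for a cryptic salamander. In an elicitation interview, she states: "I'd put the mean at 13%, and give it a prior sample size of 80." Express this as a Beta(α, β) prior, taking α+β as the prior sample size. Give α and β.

α = 10.4, β = 69.6

Under the effective-sample-size interpretation, Beta(α, β) has prior mean α/(α+β) and prior sample size α+β.
So α+β = 80 and α/(α+β) = 0.13, giving α = 0.13·80 = 10.4 and β = 80 − 10.4 = 69.6.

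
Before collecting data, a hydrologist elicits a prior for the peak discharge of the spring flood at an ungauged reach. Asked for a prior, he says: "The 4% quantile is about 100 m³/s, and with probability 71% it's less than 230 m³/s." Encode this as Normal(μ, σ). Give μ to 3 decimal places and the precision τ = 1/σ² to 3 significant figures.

For Normal(μ,σ), the p-quantile is μ + z_p·σ. Here z_{0.04} = -1.751, z_{0.71} = 0.5534.
So 100 = μ − 1.751σ and 230 = μ + 0.5534σ.
Subtracting: σ = (230 − 100)/(0.5534 − (-1.751)) = 56.422.
Then μ = 100 − (-1.751)·56.422 = 198.777.
Precision τ = 1/σ² = 1/56.42² = 0.000314.

μ = 198.777, τ = 0.000314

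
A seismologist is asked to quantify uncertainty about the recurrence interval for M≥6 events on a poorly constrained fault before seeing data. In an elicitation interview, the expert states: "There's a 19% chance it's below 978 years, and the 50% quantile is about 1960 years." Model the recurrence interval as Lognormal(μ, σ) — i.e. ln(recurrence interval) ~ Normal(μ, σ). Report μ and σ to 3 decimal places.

If T ~ Lognormal(μ,σ) then ln T ~ Normal(μ,σ), so the p-quantile of ln T is μ + z_p·σ.
ln(978) = 6.886 and ln(1960) = 7.581; z_{0.19} = -0.8779, z_{0.5} = 0.
σ = (7.581 − 6.886)/(0 − (-0.8779)) = 0.792.
μ = 6.886 − (-0.8779)·0.792 = 7.581.

μ ≈ 7.581, σ ≈ 0.792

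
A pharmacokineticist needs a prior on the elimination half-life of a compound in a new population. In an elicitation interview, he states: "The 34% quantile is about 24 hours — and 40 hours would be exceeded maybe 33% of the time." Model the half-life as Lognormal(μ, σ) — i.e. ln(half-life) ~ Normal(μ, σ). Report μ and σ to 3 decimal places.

If T ~ Lognormal(μ,σ) then ln T ~ Normal(μ,σ), so the p-quantile of ln T is μ + z_p·σ.
ln(24) = 3.178 and ln(40) = 3.689; z_{0.34} = -0.4125, z_{0.67} = 0.4399.
σ = (3.689 − 3.178)/(0.4399 − (-0.4125)) = 0.599.
μ = 3.178 − (-0.4125)·0.599 = 3.425.

μ ≈ 3.425, σ ≈ 0.599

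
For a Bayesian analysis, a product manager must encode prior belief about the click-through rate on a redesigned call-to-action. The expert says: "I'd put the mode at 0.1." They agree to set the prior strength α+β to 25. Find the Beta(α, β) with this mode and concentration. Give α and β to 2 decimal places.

For α,β > 1 the Beta mode is (α−1)/(α+β−2). With α+β = 25, the mode is (α−1)/23.
Set (α−1)/23 = 0.1 → α = 1 + 0.1·23 = 3.30.
β = 25 − α = 21.70.

α = 3.30, β = 21.70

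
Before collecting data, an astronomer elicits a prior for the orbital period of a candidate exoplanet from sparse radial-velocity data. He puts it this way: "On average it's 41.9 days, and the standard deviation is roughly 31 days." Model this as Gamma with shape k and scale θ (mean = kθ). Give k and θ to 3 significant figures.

k ≈ 1.83, θ ≈ 22.9

For Gamma(k, scale θ): mean = kθ, variance = kθ², so CV = 1/√k.
CV = SD/mean = 31/41.9 = 0.7399, hence k = 1/CV² = 1.83.
Then θ = mean/k = 41.9/1.83 = 22.9.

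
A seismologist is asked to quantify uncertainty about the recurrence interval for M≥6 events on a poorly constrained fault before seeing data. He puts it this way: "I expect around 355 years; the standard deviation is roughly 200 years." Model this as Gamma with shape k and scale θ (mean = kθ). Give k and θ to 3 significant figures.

k ≈ 3.15, θ ≈ 113

For Gamma(k, scale θ): mean = kθ, variance = kθ², so CV = 1/√k.
CV = SD/mean = 200/355 = 0.5634, hence k = 1/CV² = 3.15.
Then θ = mean/k = 355/3.15 = 113.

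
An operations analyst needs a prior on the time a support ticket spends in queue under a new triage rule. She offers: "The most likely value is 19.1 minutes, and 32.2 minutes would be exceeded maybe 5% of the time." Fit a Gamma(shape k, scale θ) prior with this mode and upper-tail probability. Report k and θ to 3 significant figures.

Gamma(k,θ) with k>1 has mode (k−1)θ, so θ = 19.1/(k−1).
Need P(X < 32.2) = 0.95 with θ tied to k this way. Start at k = 2, θ = 19.1: P(X<32.2) ≈ 0.502.
Too low — raise k to concentrate. Iterating converges to k ≈ 11.2.
Then θ = 19.1/(11.2−1) ≈ 1.87.

k ≈ 11.2, θ ≈ 1.87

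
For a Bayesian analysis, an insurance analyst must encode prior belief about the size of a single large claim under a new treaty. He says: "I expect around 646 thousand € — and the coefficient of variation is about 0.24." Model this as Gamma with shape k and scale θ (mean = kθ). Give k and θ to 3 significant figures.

k ≈ 17.4, θ ≈ 37.2

For Gamma(k, scale θ): mean = kθ, variance = kθ², so CV = 1/√k.
CV = 0.24, hence k = 1/CV² = 17.4.
Then θ = mean/k = 646/17.4 = 37.2.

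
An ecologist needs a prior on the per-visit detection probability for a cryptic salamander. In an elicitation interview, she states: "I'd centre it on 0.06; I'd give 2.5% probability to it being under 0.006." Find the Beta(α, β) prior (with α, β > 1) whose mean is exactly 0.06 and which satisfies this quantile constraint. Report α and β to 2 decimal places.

With mean 0.06 fixed, write α = 0.06s, β = 0.94s where s = α+β.
Need P(θ < 0.006) = 0.025 under Beta(0.06s, 0.94s). Normal approximation: (q−m)/√(m(1−m)/s) ≈ z_{0.025} = -1.96, so s ≈ 0.06·0.94·(-1.96)²/(0.006−0.06)² = 74.3.
At s = 74.3: P(θ<0.006) ≈ 0.000. Adjusting to match 0.025 gives s ≈ 28.95.
So α = 0.06·28.95 ≈ 1.74, β = 0.94·28.95 ≈ 27.22.

α ≈ 1.74, β ≈ 27.22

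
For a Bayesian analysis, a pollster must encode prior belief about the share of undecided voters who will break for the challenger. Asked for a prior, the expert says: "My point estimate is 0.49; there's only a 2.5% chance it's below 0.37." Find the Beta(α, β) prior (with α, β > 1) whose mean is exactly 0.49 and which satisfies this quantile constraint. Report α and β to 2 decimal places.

With mean 0.49 fixed, write α = 0.49s, β = 0.51s where s = α+β.
Need P(θ < 0.37) = 0.025 under Beta(0.49s, 0.51s). Normal approximation: (q−m)/√(m(1−m)/s) ≈ z_{0.025} = -1.96, so s ≈ 0.49·0.51·(-1.96)²/(0.37−0.49)² = 66.7.
At s = 66.7: P(θ<0.37) ≈ 0.023. Adjusting to match 0.025 gives s ≈ 64.90.
So α = 0.49·64.90 ≈ 31.80, β = 0.51·64.90 ≈ 33.10.

α ≈ 31.80, β ≈ 33.10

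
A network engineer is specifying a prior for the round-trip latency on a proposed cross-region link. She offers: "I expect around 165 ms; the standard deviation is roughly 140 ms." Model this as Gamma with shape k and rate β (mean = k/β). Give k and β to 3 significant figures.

For Gamma(k, rate β): mean = k/β, variance = k/β², so CV = 1/√k.
CV = SD/mean = 140/165 = 0.8485, hence k = 1/CV² = 1.39.
Then β = k/mean = 1.39/165 = 0.00842.

k ≈ 1.39, β ≈ 0.00842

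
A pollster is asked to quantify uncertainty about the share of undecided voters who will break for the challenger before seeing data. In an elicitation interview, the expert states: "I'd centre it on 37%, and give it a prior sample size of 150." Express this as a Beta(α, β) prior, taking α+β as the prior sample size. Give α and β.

Under the effective-sample-size interpretation, Beta(α, β) has prior mean α/(α+β) and prior sample size α+β.
So α+β = 150 and α/(α+β) = 0.37, giving α = 0.37·150 = 55.5 and β = 150 − 55.5 = 94.5.

α = 55.5, β = 94.5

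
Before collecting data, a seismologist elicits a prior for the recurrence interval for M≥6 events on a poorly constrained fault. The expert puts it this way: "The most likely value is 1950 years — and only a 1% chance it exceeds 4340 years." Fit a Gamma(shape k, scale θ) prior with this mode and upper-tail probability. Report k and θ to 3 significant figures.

Gamma(k,θ) with k>1 has mode (k−1)θ, so θ = 1950/(k−1).
Need P(X < 4340) = 0.99 with θ tied to k this way. Start at k = 2, θ = 1950: P(X<4340) ≈ 0.652.
Too low — raise k to concentrate. Iterating converges to k ≈ 8.51.
Then θ = 1950/(8.51−1) ≈ 259.

k ≈ 8.51, θ ≈ 259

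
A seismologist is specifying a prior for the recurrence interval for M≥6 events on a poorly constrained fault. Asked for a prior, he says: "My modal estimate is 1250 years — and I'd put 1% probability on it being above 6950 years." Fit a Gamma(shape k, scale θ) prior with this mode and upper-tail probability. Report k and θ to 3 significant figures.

Gamma(k,θ) with k>1 has mode (k−1)θ, so θ = 1250/(k−1).
Need P(X < 6950) = 0.99 with θ tied to k this way. Start at k = 2, θ = 1250: P(X<6950) ≈ 0.975.
Too low — raise k to concentrate. Iterating converges to k ≈ 2.29.
Then θ = 1250/(2.29−1) ≈ 970.

k ≈ 2.29, θ ≈ 970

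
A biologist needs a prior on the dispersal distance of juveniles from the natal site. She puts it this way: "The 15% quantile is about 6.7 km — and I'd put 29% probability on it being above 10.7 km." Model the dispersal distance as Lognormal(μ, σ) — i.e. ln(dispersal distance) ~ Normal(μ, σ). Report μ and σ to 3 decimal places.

μ ≈ 2.207, σ ≈ 0.294

If T ~ Lognormal(μ,σ) then ln T ~ Normal(μ,σ), so the p-quantile of ln T is μ + z_p·σ.
ln(6.7) = 1.902 and ln(10.7) = 2.37; z_{0.15} = -1.036, z_{0.71} = 0.5534.
σ = (2.37 − 1.902)/(0.5534 − (-1.036)) = 0.294.
μ = 1.902 − (-1.036)·0.294 = 2.207.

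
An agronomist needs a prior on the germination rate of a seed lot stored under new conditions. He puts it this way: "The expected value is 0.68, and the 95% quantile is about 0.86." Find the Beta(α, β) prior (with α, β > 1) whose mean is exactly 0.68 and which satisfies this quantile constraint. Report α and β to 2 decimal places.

With mean 0.68 fixed, write α = 0.68s, β = 0.32s where s = α+β.
Need P(θ < 0.86) = 0.95 under Beta(0.68s, 0.32s). Normal approximation: (q−m)/√(m(1−m)/s) ≈ z_{0.95} = 1.64, so s ≈ 0.68·0.32·(1.64)²/(0.86−0.68)² = 18.2.
At s = 18.2: P(θ<0.86) ≈ 0.969. Adjusting to match 0.95 gives s ≈ 14.49.
So α = 0.68·14.49 ≈ 9.85, β = 0.32·14.49 ≈ 4.64.

α ≈ 9.85, β ≈ 4.64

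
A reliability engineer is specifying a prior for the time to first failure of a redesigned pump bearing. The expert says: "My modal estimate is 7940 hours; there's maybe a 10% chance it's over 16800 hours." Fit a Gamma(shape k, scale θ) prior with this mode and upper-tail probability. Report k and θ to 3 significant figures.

Gamma(k,θ) with k>1 has mode (k−1)θ, so θ = 7940/(k−1).
Need P(X < 16800) = 0.9 with θ tied to k this way. Start at k = 2, θ = 7940: P(X<16800) ≈ 0.624.
Too low — raise k to concentrate. Iterating converges to k ≈ 4.42.
Then θ = 7940/(4.42−1) ≈ 2320.

k ≈ 4.42, θ ≈ 2320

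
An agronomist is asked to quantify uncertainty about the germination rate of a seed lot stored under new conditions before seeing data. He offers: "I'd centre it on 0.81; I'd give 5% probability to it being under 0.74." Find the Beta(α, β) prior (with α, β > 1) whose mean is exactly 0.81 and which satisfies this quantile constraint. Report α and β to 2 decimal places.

With mean 0.81 fixed, write α = 0.81s, β = 0.19s where s = α+β.
Need P(θ < 0.74) = 0.05 under Beta(0.81s, 0.19s). Normal approximation: (q−m)/√(m(1−m)/s) ≈ z_{0.05} = -1.64, so s ≈ 0.81·0.19·(-1.64)²/(0.74−0.81)² = 85.0.
At s = 85.0: P(θ<0.74) ≈ 0.058. Adjusting to match 0.05 gives s ≈ 93.51.
So α = 0.81·93.51 ≈ 75.74, β = 0.19·93.51 ≈ 17.77.

α ≈ 75.74, β ≈ 17.77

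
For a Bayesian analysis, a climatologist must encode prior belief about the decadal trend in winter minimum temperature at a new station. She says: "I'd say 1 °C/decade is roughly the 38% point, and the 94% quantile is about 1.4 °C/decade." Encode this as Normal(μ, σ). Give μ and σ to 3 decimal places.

μ = 1.066, σ = 0.215

The p-quantile of Normal(μ,σ) is μ + z_p·σ, with z_{0.38} = -0.3055 and z_{0.94} = 1.555.
Eliminate σ: μ = (z₂·x₁ − z₁·x₂)/(z₂ − z₁) = (1.555·1 − (-0.3055)·1.4)/1.86 = 1.066.
Then σ = (x₂ − x₁)/(z₂ − z₁) = (1.4 − 1)/1.86 = 0.215.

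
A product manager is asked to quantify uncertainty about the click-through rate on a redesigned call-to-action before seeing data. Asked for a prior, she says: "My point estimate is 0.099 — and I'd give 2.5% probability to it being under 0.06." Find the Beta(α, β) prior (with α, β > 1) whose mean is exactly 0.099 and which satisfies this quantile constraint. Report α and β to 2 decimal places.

α ≈ 17.92, β ≈ 163.13

With mean 0.099 fixed, write α = 0.099s, β = 0.901s where s = α+β.
Need P(θ < 0.06) = 0.025 under Beta(0.099s, 0.901s). Normal approximation: (q−m)/√(m(1−m)/s) ≈ z_{0.025} = -1.96, so s ≈ 0.099·0.901·(-1.96)²/(0.06−0.099)² = 225.3.
At s = 225.3: P(θ<0.06) ≈ 0.014. Adjusting to match 0.025 gives s ≈ 181.05.
So α = 0.099·181.05 ≈ 17.92, β = 0.901·181.05 ≈ 163.13.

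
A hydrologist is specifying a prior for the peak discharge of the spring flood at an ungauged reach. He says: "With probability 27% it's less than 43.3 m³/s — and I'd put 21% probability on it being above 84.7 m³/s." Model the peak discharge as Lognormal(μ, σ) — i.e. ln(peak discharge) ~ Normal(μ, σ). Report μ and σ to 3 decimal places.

If T ~ Lognormal(μ,σ) then ln T ~ Normal(μ,σ), so the p-quantile of ln T is μ + z_p·σ.
ln(43.3) = 3.768 and ln(84.7) = 4.439; z_{0.27} = -0.6128, z_{0.79} = 0.8064.
σ = (4.439 − 3.768)/(0.8064 − (-0.6128)) = 0.473.
μ = 3.768 − (-0.6128)·0.473 = 4.058.

μ ≈ 4.058, σ ≈ 0.473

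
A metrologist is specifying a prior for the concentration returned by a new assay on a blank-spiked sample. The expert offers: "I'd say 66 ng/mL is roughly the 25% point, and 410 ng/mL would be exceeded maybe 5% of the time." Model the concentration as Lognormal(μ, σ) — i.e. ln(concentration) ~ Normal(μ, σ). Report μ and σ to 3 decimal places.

If T ~ Lognormal(μ,σ) then ln T ~ Normal(μ,σ), so the p-quantile of ln T is μ + z_p·σ.
ln(66) = 4.19 and ln(410) = 6.016; z_{0.25} = -0.6745, z_{0.95} = 1.645.
σ = (6.016 − 4.19)/(1.645 − (-0.6745)) = 0.788.
μ = 4.19 − (-0.6745)·0.788 = 4.721.

μ ≈ 4.721, σ ≈ 0.788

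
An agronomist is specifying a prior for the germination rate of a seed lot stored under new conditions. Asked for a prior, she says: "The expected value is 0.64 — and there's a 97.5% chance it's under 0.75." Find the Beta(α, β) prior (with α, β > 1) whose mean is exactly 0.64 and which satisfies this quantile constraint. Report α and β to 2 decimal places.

With mean 0.64 fixed, write α = 0.64s, β = 0.36s where s = α+β.
Need P(θ < 0.75) = 0.975 under Beta(0.64s, 0.36s). Normal approximation: (q−m)/√(m(1−m)/s) ≈ z_{0.975} = 1.96, so s ≈ 0.64·0.36·(1.96)²/(0.75−0.64)² = 73.1.
At s = 73.1: P(θ<0.75) ≈ 0.980. Adjusting to match 0.975 gives s ≈ 66.62.
So α = 0.64·66.62 ≈ 42.64, β = 0.36·66.62 ≈ 23.98.

α ≈ 42.64, β ≈ 23.98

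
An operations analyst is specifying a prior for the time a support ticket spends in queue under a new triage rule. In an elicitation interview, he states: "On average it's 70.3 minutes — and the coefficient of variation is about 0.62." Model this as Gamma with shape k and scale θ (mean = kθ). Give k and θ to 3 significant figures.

For Gamma(k, scale θ): mean = kθ, variance = kθ², so CV = 1/√k.
CV = 0.62, hence k = 1/CV² = 2.6.
Then θ = mean/k = 70.3/2.6 = 27.

k ≈ 2.6, θ ≈ 27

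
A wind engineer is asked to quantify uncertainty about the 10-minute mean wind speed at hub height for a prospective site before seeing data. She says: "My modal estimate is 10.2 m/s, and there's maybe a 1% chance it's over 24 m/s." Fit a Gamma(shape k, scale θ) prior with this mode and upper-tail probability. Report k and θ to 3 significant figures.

k ≈ 7.49, θ ≈ 1.57

Gamma(k,θ) with k>1 has mode (k−1)θ, so θ = 10.2/(k−1).
Need P(X < 24) = 0.99 with θ tied to k this way. Start at k = 2, θ = 10.2: P(X<24) ≈ 0.681.
Too low — raise k to concentrate. Iterating converges to k ≈ 7.49.
Then θ = 10.2/(7.49−1) ≈ 1.57.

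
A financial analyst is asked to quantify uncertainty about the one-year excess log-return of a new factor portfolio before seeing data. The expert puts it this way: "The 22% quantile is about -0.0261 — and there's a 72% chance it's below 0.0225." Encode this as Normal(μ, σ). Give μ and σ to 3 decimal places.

For Normal(μ,σ), the p-quantile is μ + z_p·σ. Here z_{0.22} = -0.7722, z_{0.72} = 0.5828.
So -0.0261 = μ − 0.7722σ and 0.0225 = μ + 0.5828σ.
Subtracting: σ = (0.0225 − -0.0261)/(0.5828 − (-0.7722)) = 0.036.
Then μ = -0.0261 − (-0.7722)·0.036 = 0.002.

μ = 0.002, σ = 0.036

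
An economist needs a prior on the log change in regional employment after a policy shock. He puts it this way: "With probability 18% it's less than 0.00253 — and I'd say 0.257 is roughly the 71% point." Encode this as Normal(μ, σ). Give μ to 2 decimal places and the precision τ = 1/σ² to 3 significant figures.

μ = 0.16, τ = 33.3

For Normal(μ,σ), the p-quantile is μ + z_p·σ. Here z_{0.18} = -0.9154, z_{0.71} = 0.5534.
So 0.00253 = μ − 0.9154σ and 0.257 = μ + 0.5534σ.
Subtracting: σ = (0.257 − 0.00253)/(0.5534 − (-0.9154)) = 0.17.
Then μ = 0.00253 − (-0.9154)·0.17 = 0.16.
Precision τ = 1/σ² = 1/0.1733² = 33.3.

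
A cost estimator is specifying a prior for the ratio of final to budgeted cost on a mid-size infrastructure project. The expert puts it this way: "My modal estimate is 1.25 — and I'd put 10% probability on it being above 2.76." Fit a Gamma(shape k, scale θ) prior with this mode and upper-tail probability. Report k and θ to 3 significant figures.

Gamma(k,θ) with k>1 has mode (k−1)θ, so θ = 1.25/(k−1).
Need P(X < 2.76) = 0.9 with θ tied to k this way. Start at k = 2, θ = 1.25: P(X<2.76) ≈ 0.647.
Too low — raise k to concentrate. Iterating converges to k ≈ 4.06.
Then θ = 1.25/(4.06−1) ≈ 0.408.

k ≈ 4.06, θ ≈ 0.408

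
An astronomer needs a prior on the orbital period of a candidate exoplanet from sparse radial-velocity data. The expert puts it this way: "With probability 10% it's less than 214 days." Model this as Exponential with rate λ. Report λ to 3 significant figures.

P(T < 214.0) = 1 − e^(−λ·214.0) = 0.1, so λ = −ln(1−0.1)/214.0 = −ln(0.9)/214.0 = 0.000492.

λ ≈ 0.000492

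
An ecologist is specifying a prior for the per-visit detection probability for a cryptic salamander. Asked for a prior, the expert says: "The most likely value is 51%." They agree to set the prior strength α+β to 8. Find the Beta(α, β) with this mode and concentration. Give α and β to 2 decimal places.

α = 4.06, β = 3.94

For α,β > 1 the Beta mode is (α−1)/(α+β−2). With α+β = 8, the mode is (α−1)/6.
Set (α−1)/6 = 0.51 → α = 1 + 0.51·6 = 4.06.
β = 8 − α = 3.94.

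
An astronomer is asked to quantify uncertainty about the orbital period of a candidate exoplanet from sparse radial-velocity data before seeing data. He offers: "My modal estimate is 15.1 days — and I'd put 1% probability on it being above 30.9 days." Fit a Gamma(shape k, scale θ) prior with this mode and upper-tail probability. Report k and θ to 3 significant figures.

k ≈ 10.5, θ ≈ 1.58

Gamma(k,θ) with k>1 has mode (k−1)θ, so θ = 15.1/(k−1).
Need P(X < 30.9) = 0.99 with θ tied to k this way. Start at k = 2, θ = 15.1: P(X<30.9) ≈ 0.606.
Too low — raise k to concentrate. Iterating converges to k ≈ 10.5.
Then θ = 15.1/(10.5−1) ≈ 1.58.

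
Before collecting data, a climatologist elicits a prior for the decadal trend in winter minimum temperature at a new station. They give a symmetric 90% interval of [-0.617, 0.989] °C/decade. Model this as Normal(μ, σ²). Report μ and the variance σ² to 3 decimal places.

μ = 0.186, σ² = 0.238

A symmetric 90% interval runs μ ± z·σ with z = 1.645.
Half-width = 0.803, so σ = 0.803/1.645 = 0.4882 and σ² = 0.238.
μ is the interval midpoint, 0.186.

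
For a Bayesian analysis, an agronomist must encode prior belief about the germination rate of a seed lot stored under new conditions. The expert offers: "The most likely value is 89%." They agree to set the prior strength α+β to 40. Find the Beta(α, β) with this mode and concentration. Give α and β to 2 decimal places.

α = 34.82, β = 5.18

For α,β > 1 the Beta mode is (α−1)/(α+β−2). With α+β = 40, the mode is (α−1)/38.
Set (α−1)/38 = 0.89 → α = 1 + 0.89·38 = 34.82.
β = 40 − α = 5.18.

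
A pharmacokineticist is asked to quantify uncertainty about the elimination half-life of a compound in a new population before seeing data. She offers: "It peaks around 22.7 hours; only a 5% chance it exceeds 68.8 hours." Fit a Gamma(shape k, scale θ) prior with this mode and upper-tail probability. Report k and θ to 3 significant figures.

Gamma(k,θ) with k>1 has mode (k−1)θ, so θ = 22.7/(k−1).
Need P(X < 68.8) = 0.95 with θ tied to k this way. Start at k = 2, θ = 22.7: P(X<68.8) ≈ 0.805.
Too low — raise k to concentrate. Iterating converges to k ≈ 3.15.
Then θ = 22.7/(3.15−1) ≈ 10.5.

k ≈ 3.15, θ ≈ 10.5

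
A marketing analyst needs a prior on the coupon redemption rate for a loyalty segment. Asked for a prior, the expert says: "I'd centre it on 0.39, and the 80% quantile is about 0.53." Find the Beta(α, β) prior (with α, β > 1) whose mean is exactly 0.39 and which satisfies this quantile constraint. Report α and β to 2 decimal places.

With mean 0.39 fixed, write α = 0.39s, β = 0.61s where s = α+β.
Need P(θ < 0.53) = 0.8 under Beta(0.39s, 0.61s). Normal approximation: (q−m)/√(m(1−m)/s) ≈ z_{0.8} = 0.842, so s ≈ 0.39·0.61·(0.842)²/(0.53−0.39)² = 8.6.
At s = 8.6: P(θ<0.53) ≈ 0.803. Adjusting to match 0.8 gives s ≈ 8.39.
So α = 0.39·8.39 ≈ 3.27, β = 0.61·8.39 ≈ 5.12.

α ≈ 3.27, β ≈ 5.12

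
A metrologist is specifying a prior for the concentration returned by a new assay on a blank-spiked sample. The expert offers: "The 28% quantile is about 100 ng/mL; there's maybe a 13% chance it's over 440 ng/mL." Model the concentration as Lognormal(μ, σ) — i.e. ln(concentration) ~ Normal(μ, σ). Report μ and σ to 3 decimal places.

μ ≈ 5.110, σ ≈ 0.867

If T ~ Lognormal(μ,σ) then ln T ~ Normal(μ,σ), so the p-quantile of ln T is μ + z_p·σ.
ln(100) = 4.605 and ln(440) = 6.087; z_{0.28} = -0.5828, z_{0.87} = 1.126.
σ = (6.087 − 4.605)/(1.126 − (-0.5828)) = 0.867.
μ = 4.605 − (-0.5828)·0.867 = 5.110.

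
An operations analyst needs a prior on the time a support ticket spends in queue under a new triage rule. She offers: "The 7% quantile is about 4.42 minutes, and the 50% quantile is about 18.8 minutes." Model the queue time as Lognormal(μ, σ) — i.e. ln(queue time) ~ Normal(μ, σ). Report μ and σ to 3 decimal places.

If T ~ Lognormal(μ,σ) then ln T ~ Normal(μ,σ), so the p-quantile of ln T is μ + z_p·σ.
ln(4.42) = 1.486 and ln(18.8) = 2.934; z_{0.07} = -1.476, z_{0.5} = 0.
σ = (2.934 − 1.486)/(0 − (-1.476)) = 0.981.
μ = 1.486 − (-1.476)·0.981 = 2.934.

μ ≈ 2.934, σ ≈ 0.981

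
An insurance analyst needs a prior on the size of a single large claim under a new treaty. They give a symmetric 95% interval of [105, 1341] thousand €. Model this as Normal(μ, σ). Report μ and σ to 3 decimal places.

μ = 723.000, σ = 315.312

A symmetric 95% interval runs μ ± z·σ with z = 1.96.
Half-width = 618, so σ = 618/1.96 = 315.312.
μ is the interval midpoint, 723.000.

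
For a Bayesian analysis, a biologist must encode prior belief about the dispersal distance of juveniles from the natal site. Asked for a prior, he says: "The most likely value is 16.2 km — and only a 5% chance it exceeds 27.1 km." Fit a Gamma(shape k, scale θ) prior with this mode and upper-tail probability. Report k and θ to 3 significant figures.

Gamma(k,θ) with k>1 has mode (k−1)θ, so θ = 16.2/(k−1).
Need P(X < 27.1) = 0.95 with θ tied to k this way. Start at k = 2, θ = 16.2: P(X<27.1) ≈ 0.498.
Too low — raise k to concentrate. Iterating converges to k ≈ 11.6.
Then θ = 16.2/(11.6−1) ≈ 1.54.

k ≈ 11.6, θ ≈ 1.54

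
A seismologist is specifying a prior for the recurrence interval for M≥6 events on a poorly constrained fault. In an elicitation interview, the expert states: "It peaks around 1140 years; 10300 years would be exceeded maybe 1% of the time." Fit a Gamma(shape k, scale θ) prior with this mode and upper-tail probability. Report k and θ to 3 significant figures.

k ≈ 1.66, θ ≈ 1720

Gamma(k,θ) with k>1 has mode (k−1)θ, so θ = 1140/(k−1).
Need P(X < 10300) = 0.99 with θ tied to k this way. Start at k = 2, θ = 1140: P(X<10300) ≈ 0.999.
Too high — lower k to spread out. Iterating converges to k ≈ 1.66.
Then θ = 1140/(1.66−1) ≈ 1720.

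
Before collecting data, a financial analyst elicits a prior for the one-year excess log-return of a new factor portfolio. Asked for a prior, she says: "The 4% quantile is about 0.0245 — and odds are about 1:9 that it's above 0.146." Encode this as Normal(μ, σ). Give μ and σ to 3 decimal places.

μ = 0.095, σ = 0.040

For Normal(μ,σ), the p-quantile is μ + z_p·σ. Here z_{0.04} = -1.751, z_{0.9} = 1.282.
So 0.0245 = μ − 1.751σ and 0.146 = μ + 1.282σ.
Subtracting: σ = (0.146 − 0.0245)/(1.282 − (-1.751)) = 0.040.
Then μ = 0.0245 − (-1.751)·0.040 = 0.095.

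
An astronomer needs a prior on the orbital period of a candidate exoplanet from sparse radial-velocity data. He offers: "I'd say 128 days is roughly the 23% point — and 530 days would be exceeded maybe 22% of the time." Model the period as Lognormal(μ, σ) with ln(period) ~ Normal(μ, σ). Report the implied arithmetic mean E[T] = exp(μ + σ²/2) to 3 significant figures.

If T ~ Lognormal(μ,σ) then ln T ~ Normal(μ,σ), so the p-quantile of ln T is μ + z_p·σ.
ln(128) = 4.852 and ln(530) = 6.273; z_{0.23} = -0.7388, z_{0.78} = 0.7722.
σ = (6.273 − 4.852)/(0.7722 − (-0.7388)) = 0.940.
μ = 4.852 − (-0.7388)·0.940 = 5.547.
E[T] = exp(μ + σ²/2) = exp(5.547 + 0.4421) = 399 days.

E[T] ≈ 399 days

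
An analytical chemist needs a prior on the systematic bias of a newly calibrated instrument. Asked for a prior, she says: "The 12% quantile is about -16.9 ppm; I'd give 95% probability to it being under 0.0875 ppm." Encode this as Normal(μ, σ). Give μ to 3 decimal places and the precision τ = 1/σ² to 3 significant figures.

μ = -9.822, τ = 0.0276

For Normal(μ,σ), the p-quantile is μ + z_p·σ. Here z_{0.12} = -1.175, z_{0.95} = 1.645.
So -16.9 = μ − 1.175σ and 0.0875 = μ + 1.645σ.
Subtracting: σ = (0.0875 − -16.9)/(1.645 − (-1.175)) = 6.024.
Then μ = -16.9 − (-1.175)·6.024 = -9.822.
Precision τ = 1/σ² = 1/6.024² = 0.0276.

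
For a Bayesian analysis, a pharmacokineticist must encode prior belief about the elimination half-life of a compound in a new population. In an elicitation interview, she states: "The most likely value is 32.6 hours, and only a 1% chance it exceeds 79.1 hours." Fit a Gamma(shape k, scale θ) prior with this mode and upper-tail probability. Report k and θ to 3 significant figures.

k ≈ 7.01, θ ≈ 5.42

Gamma(k,θ) with k>1 has mode (k−1)θ, so θ = 32.6/(k−1).
Need P(X < 79.1) = 0.99 with θ tied to k this way. Start at k = 2, θ = 32.6: P(X<79.1) ≈ 0.697.
Too low — raise k to concentrate. Iterating converges to k ≈ 7.01.
Then θ = 32.6/(7.01−1) ≈ 5.42.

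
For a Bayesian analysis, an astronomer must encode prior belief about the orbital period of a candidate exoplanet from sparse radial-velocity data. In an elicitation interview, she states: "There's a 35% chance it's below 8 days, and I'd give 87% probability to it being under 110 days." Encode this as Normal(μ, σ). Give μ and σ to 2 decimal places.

μ = 34.00, σ = 67.47

For Normal(μ,σ), the p-quantile is μ + z_p·σ. Here z_{0.35} = -0.3853, z_{0.87} = 1.126.
So 8 = μ − 0.3853σ and 110 = μ + 1.126σ.
Subtracting: σ = (110 − 8)/(1.126 − (-0.3853)) = 67.47.
Then μ = 8 − (-0.3853)·67.47 = 34.00.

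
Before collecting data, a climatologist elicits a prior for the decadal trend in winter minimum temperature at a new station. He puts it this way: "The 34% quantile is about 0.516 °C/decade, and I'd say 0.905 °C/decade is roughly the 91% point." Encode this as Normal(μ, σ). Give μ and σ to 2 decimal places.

μ = 0.61, σ = 0.22

For Normal(μ,σ), the p-quantile is μ + z_p·σ. Here z_{0.34} = -0.4125, z_{0.91} = 1.341.
So 0.516 = μ − 0.4125σ and 0.905 = μ + 1.341σ.
Subtracting: σ = (0.905 − 0.516)/(1.341 − (-0.4125)) = 0.22.
Then μ = 0.516 − (-0.4125)·0.22 = 0.61.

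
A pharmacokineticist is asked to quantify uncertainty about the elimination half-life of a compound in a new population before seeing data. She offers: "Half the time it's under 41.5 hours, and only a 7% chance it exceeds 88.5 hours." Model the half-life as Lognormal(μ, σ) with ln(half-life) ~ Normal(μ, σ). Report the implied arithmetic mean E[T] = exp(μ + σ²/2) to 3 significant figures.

E[T] ≈ 47.3 hours

If T ~ Lognormal(μ,σ) then ln T ~ Normal(μ,σ), so the p-quantile of ln T is μ + z_p·σ.
ln(41.5) = 3.726 and ln(88.5) = 4.483; z_{0.5} = 0, z_{0.93} = 1.476.
σ = (4.483 − 3.726)/(1.476 − (0)) = 0.513.
μ = 3.726 − (0)·0.513 = 3.726.
E[T] = exp(μ + σ²/2) = exp(3.726 + 0.1317) = 47.3 hours.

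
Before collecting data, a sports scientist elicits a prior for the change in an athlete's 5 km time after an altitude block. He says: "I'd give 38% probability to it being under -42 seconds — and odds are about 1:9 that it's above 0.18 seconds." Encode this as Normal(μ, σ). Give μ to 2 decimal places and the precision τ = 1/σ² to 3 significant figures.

μ = -33.88, τ = 0.00142

For Normal(μ,σ), the p-quantile is μ + z_p·σ. Here z_{0.38} = -0.3055, z_{0.9} = 1.282.
So -42 = μ − 0.3055σ and 0.18 = μ + 1.282σ.
Subtracting: σ = (0.18 − -42)/(1.282 − (-0.3055)) = 26.58.
Then μ = -42 − (-0.3055)·26.58 = -33.88.
Precision τ = 1/σ² = 1/26.58² = 0.00142.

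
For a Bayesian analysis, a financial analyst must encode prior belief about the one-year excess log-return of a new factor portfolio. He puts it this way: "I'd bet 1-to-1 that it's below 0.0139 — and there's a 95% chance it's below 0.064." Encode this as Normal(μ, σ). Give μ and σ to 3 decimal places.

The p-quantile of Normal(μ,σ) is μ + z_p·σ, with z_{0.5} = 0 and z_{0.95} = 1.645.
Eliminate σ: μ = (z₂·x₁ − z₁·x₂)/(z₂ − z₁) = (1.645·0.0139 − (0)·0.064)/1.645 = 0.014.
Then σ = (x₂ − x₁)/(z₂ − z₁) = (0.064 − 0.0139)/1.645 = 0.030.

μ = 0.014, σ = 0.030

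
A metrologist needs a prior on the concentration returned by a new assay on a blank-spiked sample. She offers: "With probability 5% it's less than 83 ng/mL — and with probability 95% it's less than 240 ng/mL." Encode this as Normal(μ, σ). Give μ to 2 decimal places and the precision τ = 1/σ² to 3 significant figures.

For Normal(μ,σ), the p-quantile is μ + z_p·σ. Here z_{0.05} = -1.645, z_{0.95} = 1.645.
So 83 = μ − 1.645σ and 240 = μ + 1.645σ.
Subtracting: σ = (240 − 83)/(1.645 − (-1.645)) = 47.72.
Then μ = 83 − (-1.645)·47.72 = 161.50.
Precision τ = 1/σ² = 1/47.72² = 0.000439.

μ = 161.50, τ = 0.000439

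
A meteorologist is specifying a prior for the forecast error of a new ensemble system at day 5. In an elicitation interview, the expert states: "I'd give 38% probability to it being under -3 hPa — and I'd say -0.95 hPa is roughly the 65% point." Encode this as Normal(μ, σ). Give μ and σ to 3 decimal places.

The p-quantile of Normal(μ,σ) is μ + z_p·σ, with z_{0.38} = -0.3055 and z_{0.65} = 0.3853.
Eliminate σ: μ = (z₂·x₁ − z₁·x₂)/(z₂ − z₁) = (0.3853·-3 − (-0.3055)·-0.95)/0.6908 = -2.093.
Then σ = (x₂ − x₁)/(z₂ − z₁) = (-0.95 − -3)/0.6908 = 2.968.

μ = -2.093, σ = 2.968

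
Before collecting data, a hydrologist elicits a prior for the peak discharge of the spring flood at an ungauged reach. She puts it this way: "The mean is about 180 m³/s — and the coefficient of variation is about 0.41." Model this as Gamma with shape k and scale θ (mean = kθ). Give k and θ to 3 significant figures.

For Gamma(k, scale θ): mean = kθ, variance = kθ², so CV = 1/√k.
CV = 0.41, hence k = 1/CV² = 5.95.
Then θ = mean/k = 180/5.95 = 30.3.

k ≈ 5.95, θ ≈ 30.3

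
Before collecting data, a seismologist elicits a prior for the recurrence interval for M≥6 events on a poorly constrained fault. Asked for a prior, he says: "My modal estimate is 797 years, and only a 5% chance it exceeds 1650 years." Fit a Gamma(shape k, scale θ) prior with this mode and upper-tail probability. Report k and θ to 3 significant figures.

k ≈ 6.22, θ ≈ 153

Gamma(k,θ) with k>1 has mode (k−1)θ, so θ = 797/(k−1).
Need P(X < 1650) = 0.95 with θ tied to k this way. Start at k = 2, θ = 797: P(X<1650) ≈ 0.613.
Too low — raise k to concentrate. Iterating converges to k ≈ 6.22.
Then θ = 797/(6.22−1) ≈ 153.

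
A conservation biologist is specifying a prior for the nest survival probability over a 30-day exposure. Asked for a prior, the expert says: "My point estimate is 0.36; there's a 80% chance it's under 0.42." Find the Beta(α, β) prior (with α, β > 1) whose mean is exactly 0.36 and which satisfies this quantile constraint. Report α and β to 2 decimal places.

α ≈ 16.01, β ≈ 28.46

With mean 0.36 fixed, write α = 0.36s, β = 0.64s where s = α+β.
Need P(θ < 0.42) = 0.8 under Beta(0.36s, 0.64s). Normal approximation: (q−m)/√(m(1−m)/s) ≈ z_{0.8} = 0.842, so s ≈ 0.36·0.64·(0.842)²/(0.42−0.36)² = 45.3.
At s = 45.3: P(θ<0.42) ≈ 0.802. Adjusting to match 0.8 gives s ≈ 44.47.
So α = 0.36·44.47 ≈ 16.01, β = 0.64·44.47 ≈ 28.46.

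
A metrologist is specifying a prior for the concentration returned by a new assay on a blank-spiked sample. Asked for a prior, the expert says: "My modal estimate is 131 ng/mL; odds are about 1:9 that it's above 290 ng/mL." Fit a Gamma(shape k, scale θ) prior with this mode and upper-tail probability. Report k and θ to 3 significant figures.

k ≈ 4.04, θ ≈ 43

Gamma(k,θ) with k>1 has mode (k−1)θ, so θ = 131/(k−1).
Need P(X < 290) = 0.9 with θ tied to k this way. Start at k = 2, θ = 131: P(X<290) ≈ 0.649.
Too low — raise k to concentrate. Iterating converges to k ≈ 4.04.
Then θ = 131/(4.04−1) ≈ 43.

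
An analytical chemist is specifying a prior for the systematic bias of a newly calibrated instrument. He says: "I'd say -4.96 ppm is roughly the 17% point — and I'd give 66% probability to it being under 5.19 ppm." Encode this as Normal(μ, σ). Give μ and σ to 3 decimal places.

The p-quantile of Normal(μ,σ) is μ + z_p·σ, with z_{0.17} = -0.9542 and z_{0.66} = 0.4125.
Eliminate σ: μ = (z₂·x₁ − z₁·x₂)/(z₂ − z₁) = (0.4125·-4.96 − (-0.9542)·5.19)/1.367 = 2.127.
Then σ = (x₂ − x₁)/(z₂ − z₁) = (5.19 − -4.96)/1.367 = 7.427.

μ = 2.127, σ = 7.427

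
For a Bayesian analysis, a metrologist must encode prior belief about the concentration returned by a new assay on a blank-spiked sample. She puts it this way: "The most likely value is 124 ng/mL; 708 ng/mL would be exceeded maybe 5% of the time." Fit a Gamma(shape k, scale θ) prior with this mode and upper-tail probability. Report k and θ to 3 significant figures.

k ≈ 1.76, θ ≈ 163

Gamma(k,θ) with k>1 has mode (k−1)θ, so θ = 124/(k−1).
Need P(X < 708) = 0.95 with θ tied to k this way. Start at k = 2, θ = 124: P(X<708) ≈ 0.978.
Too high — lower k to spread out. Iterating converges to k ≈ 1.76.
Then θ = 124/(1.76−1) ≈ 163.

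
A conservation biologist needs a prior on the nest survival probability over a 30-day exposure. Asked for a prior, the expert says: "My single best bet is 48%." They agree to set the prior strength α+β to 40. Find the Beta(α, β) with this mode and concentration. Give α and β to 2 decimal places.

For α,β > 1 the Beta mode is (α−1)/(α+β−2). With α+β = 40, the mode is (α−1)/38.
Set (α−1)/38 = 0.48 → α = 1 + 0.48·38 = 19.24.
β = 40 − α = 20.76.

α = 19.24, β = 20.76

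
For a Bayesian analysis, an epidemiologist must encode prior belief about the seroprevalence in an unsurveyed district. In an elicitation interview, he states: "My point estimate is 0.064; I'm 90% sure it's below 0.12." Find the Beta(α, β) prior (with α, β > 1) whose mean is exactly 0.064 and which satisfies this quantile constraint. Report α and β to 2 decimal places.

α ≈ 2.19, β ≈ 32.06

With mean 0.064 fixed, write α = 0.064s, β = 0.936s where s = α+β.
Need P(θ < 0.12) = 0.9 under Beta(0.064s, 0.936s). Normal approximation: (q−m)/√(m(1−m)/s) ≈ z_{0.9} = 1.28, so s ≈ 0.064·0.936·(1.28)²/(0.12−0.064)² = 31.4.
At s = 31.4: P(θ<0.12) ≈ 0.893. Adjusting to match 0.9 gives s ≈ 34.25.
So α = 0.064·34.25 ≈ 2.19, β = 0.936·34.25 ≈ 32.06.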